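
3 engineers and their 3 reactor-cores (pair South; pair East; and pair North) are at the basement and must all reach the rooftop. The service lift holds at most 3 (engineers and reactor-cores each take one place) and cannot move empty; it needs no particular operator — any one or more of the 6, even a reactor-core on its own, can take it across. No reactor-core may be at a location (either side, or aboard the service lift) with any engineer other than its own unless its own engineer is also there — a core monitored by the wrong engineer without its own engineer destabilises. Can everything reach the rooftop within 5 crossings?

Yes — this plan uses 5 crossings (≤ 5):
1. engineer South and reactor-core South cross → the rooftop.
2. engineer South crosses ← the basement.
3. engineer East, engineer North, and engineer South cross → the rooftop.
4. reactor-core South crosses ← the basement.
5. reactor-core East, reactor-core North, and reactor-core South cross → the rooftop.

Yes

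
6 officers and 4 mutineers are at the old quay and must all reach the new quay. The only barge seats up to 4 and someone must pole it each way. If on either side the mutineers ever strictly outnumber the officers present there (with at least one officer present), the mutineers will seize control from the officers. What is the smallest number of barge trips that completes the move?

5

Counting alone: each trip to the new quay takes at most 4 across and each return brings at least 1 back, so after t trips out (and t−1 returns) at most 4t − (t−1) of the 10 are across; that first reaches 10 at t = 3, so at least 5 crossings are needed.
The plan below uses exactly 5 crossings, so it is optimal:
1. 4 mutineers → the new quay.  (the old quay: 6O 0M; the new quay: 0O 4M)
2. 1 mutineer ← the old quay.  (the old quay: 6O 1M; the new quay: 0O 3M)
3. 4 officers → the new quay.  (the old quay: 2O 1M; the new quay: 4O 3M)
4. 1 mutineer ← the old quay.  (the old quay: 2O 2M; the new quay: 4O 2M)
5. 2 officers and 2 mutineers → the new quay.  (the old quay: 0O 0M; the new quay: 6O 4M)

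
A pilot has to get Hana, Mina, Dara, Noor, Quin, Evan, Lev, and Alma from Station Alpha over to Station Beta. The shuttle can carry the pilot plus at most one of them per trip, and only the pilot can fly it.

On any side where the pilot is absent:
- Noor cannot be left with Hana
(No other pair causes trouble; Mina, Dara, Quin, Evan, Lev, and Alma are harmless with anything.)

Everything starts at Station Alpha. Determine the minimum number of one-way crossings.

Counting alone: the pilot can take at most 1 across per trip to Station Beta, so moving all 8 needs at least 8 loaded trips out, with a return between consecutive ones — at least 15 crossings.
The plan below uses exactly 15 crossings, so it is optimal:
1. Pilot goes to Station Beta with Hana.  [Station Alpha: Alma, Dara, Evan, Lev, Mina, Noor, Quin | Station Beta: Hana]
2. Pilot goes back to Station Alpha alone.  [Station Alpha: Alma, Dara, Evan, Lev, Mina, Noor, Quin | Station Beta: Hana]
3. Pilot goes to Station Beta with Mina.  [Station Alpha: Alma, Dara, Evan, Lev, Noor, Quin | Station Beta: Hana, Mina]
4. Pilot goes back to Station Alpha alone.  [Station Alpha: Alma, Dara, Evan, Lev, Noor, Quin | Station Beta: Hana, Mina]
5. Pilot goes to Station Beta with Dara.  [Station Alpha: Alma, Evan, Lev, Noor, Quin | Station Beta: Dara, Hana, Mina]
6. Pilot goes back to Station Alpha alone.  [Station Alpha: Alma, Evan, Lev, Noor, Quin | Station Beta: Dara, Hana, Mina]
7. Pilot goes to Station Beta with Quin.  [Station Alpha: Alma, Evan, Lev, Noor | Station Beta: Dara, Hana, Mina, Quin]
8. Pilot goes back to Station Alpha alone.  [Station Alpha: Alma, Evan, Lev, Noor | Station Beta: Dara, Hana, Mina, Quin]
9. Pilot goes to Station Beta with Evan.  [Station Alpha: Alma, Lev, Noor | Station Beta: Dara, Evan, Hana, Mina, Quin]
10. Pilot goes back to Station Alpha alone.  [Station Alpha: Alma, Lev, Noor | Station Beta: Dara, Evan, Hana, Mina, Quin]
11. Pilot goes to Station Beta with Lev.  [Station Alpha: Alma, Noor | Station Beta: Dara, Evan, Hana, Lev, Mina, Quin]
12. Pilot goes back to Station Alpha alone.  [Station Alpha: Alma, Noor | Station Beta: Dara, Evan, Hana, Lev, Mina, Quin]
13. Pilot goes to Station Beta with Alma.  [Station Alpha: Noor | Station Beta: Alma, Dara, Evan, Hana, Lev, Mina, Quin]
14. Pilot goes back to Station Alpha alone.  [Station Alpha: Noor | Station Beta: Alma, Dara, Evan, Hana, Lev, Mina, Quin]
15. Pilot goes to Station Beta with Noor.  [Station Alpha: — | Station Beta: Alma, Dara, Evan, Hana, Lev, Mina, Noor, Quin]

15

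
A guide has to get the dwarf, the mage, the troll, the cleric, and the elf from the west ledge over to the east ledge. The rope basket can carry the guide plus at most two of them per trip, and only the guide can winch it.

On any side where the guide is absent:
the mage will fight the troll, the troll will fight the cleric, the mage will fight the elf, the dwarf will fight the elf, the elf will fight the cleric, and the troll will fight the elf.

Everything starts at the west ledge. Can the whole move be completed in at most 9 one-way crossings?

Yes — this plan uses 7 crossings (≤ 9):
1. Guide goes to the east ledge with the elf and the troll.  [the west ledge: the cleric, the dwarf, the mage | the east ledge: the elf, the troll]
2. Guide goes back to the west ledge with the troll.  [the west ledge: the cleric, the dwarf, the mage, the troll | the east ledge: the elf]
3. Guide goes to the east ledge with the dwarf and the troll.  [the west ledge: the cleric, the mage | the east ledge: the dwarf, the elf, the troll]
4. Guide goes back to the west ledge with the elf.  [the west ledge: the cleric, the elf, the mage | the east ledge: the dwarf, the troll]
5. Guide goes to the east ledge with the cleric and the mage.  [the west ledge: the elf | the east ledge: the cleric, the dwarf, the mage, the troll]
6. Guide goes back to the west ledge with the troll.  [the west ledge: the elf, the troll | the east ledge: the cleric, the dwarf, the mage]
7. Guide goes to the east ledge with the elf and the troll.  [the west ledge: — | the east ledge: the cleric, the dwarf, the elf, the mage, the troll]

Yes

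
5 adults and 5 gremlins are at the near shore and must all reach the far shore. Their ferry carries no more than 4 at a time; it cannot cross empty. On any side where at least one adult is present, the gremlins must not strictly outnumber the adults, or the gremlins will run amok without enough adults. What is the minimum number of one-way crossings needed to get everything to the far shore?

7

Counting alone: each trip to the far shore takes at most 4 across and each return brings at least 1 back, so after t trips out (and t−1 returns) at most 4t − (t−1) of the 10 are across; that first reaches 10 at t = 3, so at least 5 crossings are needed.
The safety rule pushes this higher. Following every safe sequence of crossings, the most of the 10 that can be at the far shore as the ferry arrives there on crossing 5 is 9 — never all 10.
So no plan with fewer than 7 crossings exists, and this one achieves 7:
1. 2 gremlins → the far shore.  (the near shore: 5A 3G; the far shore: 0A 2G)
2. 1 gremlin ← the near shore.  (the near shore: 5A 4G; the far shore: 0A 1G)
3. 4 gremlins → the far shore.  (the near shore: 5A 0G; the far shore: 0A 5G)
4. 1 gremlin ← the near shore.  (the near shore: 5A 1G; the far shore: 0A 4G)
5. 4 adults → the far shore.  (the near shore: 1A 1G; the far shore: 4A 4G)
6. 1 adult and 1 gremlin ← the near shore.  (the near shore: 2A 2G; the far shore: 3A 3G)
7. 2 adults and 2 gremlins → the far shore.  (the near shore: 0A 0G; the far shore: 5A 5G)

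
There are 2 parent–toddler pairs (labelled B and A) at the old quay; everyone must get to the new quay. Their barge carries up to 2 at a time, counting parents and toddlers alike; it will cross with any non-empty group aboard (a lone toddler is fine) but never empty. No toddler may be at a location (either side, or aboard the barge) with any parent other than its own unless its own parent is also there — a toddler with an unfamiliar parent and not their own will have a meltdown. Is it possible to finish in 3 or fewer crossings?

No

Counting alone: each trip to the new quay takes at most 2 across and each return brings at least 1 back, so after t trips out (and t−1 returns) at most 2t − (t−1) of the 4 are across; that first reaches 4 at t = 3, so at least 5 crossings are needed.
Since 3 < 5, 3 crossings cannot be enough. (The shortest complete plan in fact takes 5:)
1. parent B and toddler B cross → the new quay.
2. parent B crosses ← the old quay.
3. parent A and parent B cross → the new quay.
4. parent A crosses ← the old quay.
5. parent A and toddler A cross → the new quay.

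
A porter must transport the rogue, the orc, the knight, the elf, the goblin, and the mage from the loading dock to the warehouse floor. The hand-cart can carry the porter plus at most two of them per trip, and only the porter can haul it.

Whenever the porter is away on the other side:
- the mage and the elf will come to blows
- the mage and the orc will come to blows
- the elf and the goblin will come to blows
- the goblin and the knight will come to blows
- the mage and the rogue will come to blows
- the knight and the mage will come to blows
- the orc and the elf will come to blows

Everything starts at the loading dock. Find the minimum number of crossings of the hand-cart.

Whatever the first load, the items left behind include a forbidden pair without the porter. No opening move is safe, so no plan exists.

impossible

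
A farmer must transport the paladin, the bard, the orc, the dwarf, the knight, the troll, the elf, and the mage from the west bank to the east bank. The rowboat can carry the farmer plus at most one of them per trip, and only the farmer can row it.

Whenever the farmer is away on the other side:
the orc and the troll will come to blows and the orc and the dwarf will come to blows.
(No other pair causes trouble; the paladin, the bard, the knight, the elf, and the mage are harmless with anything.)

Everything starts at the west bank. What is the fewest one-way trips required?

Counting alone: the farmer can take at most 1 across per trip to the east bank, so moving all 8 needs at least 8 loaded trips out, with a return between consecutive ones — at least 15 crossings.
The safety rule pushes this higher. Following every safe sequence of crossings, the most of the 8 that can be at the east bank as the rowboat arrives there on crossing 15 is 7 — never all 8.
So no plan with fewer than 17 crossings exists, and this one achieves 17:
1. Farmer goes to the east bank with the orc.  [the west bank: the bard, the dwarf, the elf, the knight, the mage, the paladin, the troll | the east bank: the orc]
2. Farmer goes back to the west bank alone.  [the west bank: the bard, the dwarf, the elf, the knight, the mage, the paladin, the troll | the east bank: the orc]
3. Farmer goes to the east bank with the paladin.  [the west bank: the bard, the dwarf, the elf, the knight, the mage, the troll | the east bank: the orc, the paladin]
4. Farmer goes back to the west bank alone.  [the west bank: the bard, the dwarf, the elf, the knight, the mage, the troll | the east bank: the orc, the paladin]
5. Farmer goes to the east bank with the bard.  [the west bank: the dwarf, the elf, the knight, the mage, the troll | the east bank: the bard, the orc, the paladin]
6. Farmer goes back to the west bank alone.  [the west bank: the dwarf, the elf, the knight, the mage, the troll | the east bank: the bard, the orc, the paladin]
7. Farmer goes to the east bank with the dwarf.  [the west bank: the elf, the knight, the mage, the troll | the east bank: the bard, the dwarf, the orc, the paladin]
8. Farmer goes back to the west bank with the orc.  [the west bank: the elf, the knight, the mage, the orc, the troll | the east bank: the bard, the dwarf, the paladin]
9. Farmer goes to the east bank with the troll.  [the west bank: the elf, the knight, the mage, the orc | the east bank: the bard, the dwarf, the paladin, the troll]
10. Farmer goes back to the west bank alone.  [the west bank: the elf, the knight, the mage, the orc | the east bank: the bard, the dwarf, the paladin, the troll]
11. Farmer goes to the east bank with the knight.  [the west bank: the elf, the mage, the orc | the east bank: the bard, the dwarf, the knight, the paladin, the troll]
12. Farmer goes back to the west bank alone.  [the west bank: the elf, the mage, the orc | the east bank: the bard, the dwarf, the knight, the paladin, the troll]
13. Farmer goes to the east bank with the elf.  [the west bank: the mage, the orc | the east bank: the bard, the dwarf, the elf, the knight, the paladin, the troll]
14. Farmer goes back to the west bank alone.  [the west bank: the mage, the orc | the east bank: the bard, the dwarf, the elf, the knight, the paladin, the troll]
15. Farmer goes to the east bank with the mage.  [the west bank: the orc | the east bank: the bard, the dwarf, the elf, the knight, the mage, the paladin, the troll]
16. Farmer goes back to the west bank alone.  [the west bank: the orc | the east bank: the bard, the dwarf, the elf, the knight, the mage, the paladin, the troll]
17. Farmer goes to the east bank with the orc.  [the west bank: — | the east bank: the bard, the dwarf, the elf, the knight, the mage, the orc, the paladin, the troll]

17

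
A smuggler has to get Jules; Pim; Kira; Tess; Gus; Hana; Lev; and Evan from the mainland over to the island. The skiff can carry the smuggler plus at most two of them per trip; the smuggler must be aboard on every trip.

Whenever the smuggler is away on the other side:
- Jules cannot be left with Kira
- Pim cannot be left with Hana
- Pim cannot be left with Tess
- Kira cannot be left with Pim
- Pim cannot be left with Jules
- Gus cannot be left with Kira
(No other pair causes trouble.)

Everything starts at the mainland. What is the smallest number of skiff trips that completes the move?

13

Counting alone: the smuggler can take at most 2 across per trip to the island, so moving all 8 needs at least 4 loaded trips out, with a return between consecutive ones — at least 7 crossings.
The safety rule pushes this higher. Following every safe sequence of crossings, the most of the 8 that can be at the island as the skiff arrives there on crossings 7, 9, 11 is 5, 6, 7 respectively — never all 8.
So no plan with fewer than 13 crossings exists, and this one achieves 13:
1. Smuggler goes to the island with Kira and Pim.
2. Smuggler goes back to the mainland with Pim.
3. Smuggler goes to the island with Pim and Tess.
4. Smuggler goes back to the mainland with Pim.
5. Smuggler goes to the island with Hana and Jules.
6. Smuggler goes back to the mainland with Jules.
7. Smuggler goes to the island with Gus and Jules.
8. Smuggler goes back to the mainland with Kira.
9. Smuggler goes to the island with Lev and Pim.
10. Smuggler goes back to the mainland with Pim.
11. Smuggler goes to the island with Evan and Pim.
12. Smuggler goes back to the mainland with Pim.
13. Smuggler goes to the island with Kira and Pim.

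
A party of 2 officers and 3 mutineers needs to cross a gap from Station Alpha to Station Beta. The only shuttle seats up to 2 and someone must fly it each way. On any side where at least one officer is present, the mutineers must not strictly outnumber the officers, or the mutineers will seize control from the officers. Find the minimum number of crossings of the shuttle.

impossible

The mutineers already outnumber the officers at Station Alpha before anyone moves, so the starting position itself is disallowed.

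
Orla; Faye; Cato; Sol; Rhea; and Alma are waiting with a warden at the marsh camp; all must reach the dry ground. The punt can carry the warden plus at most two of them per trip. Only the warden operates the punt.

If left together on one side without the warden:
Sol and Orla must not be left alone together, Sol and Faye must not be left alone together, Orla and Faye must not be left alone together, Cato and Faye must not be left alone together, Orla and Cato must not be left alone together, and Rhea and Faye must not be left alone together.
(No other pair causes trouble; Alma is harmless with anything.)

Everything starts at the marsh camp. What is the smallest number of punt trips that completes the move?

9

Counting alone: the warden can take at most 2 across per trip to the dry ground, so moving all 6 needs at least 3 loaded trips out, with a return between consecutive ones — at least 5 crossings.
The safety rule pushes this higher. Following every safe sequence of crossings, the most of the 6 that can be at the dry ground as the punt arrives there on crossings 5, 7 is 4, 5 respectively — never all 6.
So no plan with fewer than 9 crossings exists, and this one achieves 9:
1. Warden goes to the dry ground with Faye and Orla.  [the marsh camp: Alma, Cato, Rhea, Sol | the dry ground: Faye, Orla]
2. Warden goes back to the marsh camp with Orla.  [the marsh camp: Alma, Cato, Orla, Rhea, Sol | the dry ground: Faye]
3. Warden goes to the dry ground with Orla and Rhea.  [the marsh camp: Alma, Cato, Sol | the dry ground: Faye, Orla, Rhea]
4. Warden goes back to the marsh camp with Faye.  [the marsh camp: Alma, Cato, Faye, Sol | the dry ground: Orla, Rhea]
5. Warden goes to the dry ground with Alma and Faye.  [the marsh camp: Cato, Sol | the dry ground: Alma, Faye, Orla, Rhea]
6. Warden goes back to the marsh camp with Faye.  [the marsh camp: Cato, Faye, Sol | the dry ground: Alma, Orla, Rhea]
7. Warden goes to the dry ground with Cato and Sol.  [the marsh camp: Faye | the dry ground: Alma, Cato, Orla, Rhea, Sol]
8. Warden goes back to the marsh camp with Orla.  [the marsh camp: Faye, Orla | the dry ground: Alma, Cato, Rhea, Sol]
9. Warden goes to the dry ground with Faye and Orla.  [the marsh camp: — | the dry ground: Alma, Cato, Faye, Orla, Rhea, Sol]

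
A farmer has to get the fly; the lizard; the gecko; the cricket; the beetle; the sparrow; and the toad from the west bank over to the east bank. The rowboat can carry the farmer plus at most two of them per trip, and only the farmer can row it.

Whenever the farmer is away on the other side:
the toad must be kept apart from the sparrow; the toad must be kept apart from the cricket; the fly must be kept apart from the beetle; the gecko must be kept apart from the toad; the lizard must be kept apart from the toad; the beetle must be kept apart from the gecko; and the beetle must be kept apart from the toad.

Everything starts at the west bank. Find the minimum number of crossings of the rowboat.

Counting alone: the farmer can take at most 2 across per trip to the east bank, so moving all 7 needs at least 4 loaded trips out, with a return between consecutive ones — at least 7 crossings.
The safety rule pushes this higher. Following every safe sequence of crossings, the most of the 7 that can be at the east bank as the rowboat arrives there on crossings 7, 9 is 5, 6 respectively — never all 7.
So no plan with fewer than 11 crossings exists, and this one achieves 11:
1. Farmer goes to the east bank with the beetle and the toad.
2. Farmer goes back to the west bank with the beetle.
3. Farmer goes to the east bank with the fly and the gecko.
4. Farmer goes back to the west bank with the gecko.
5. Farmer goes to the east bank with the gecko and the lizard.
6. Farmer goes back to the west bank with the toad.
7. Farmer goes to the east bank with the cricket and the toad.
8. Farmer goes back to the west bank with the toad.
9. Farmer goes to the east bank with the beetle and the sparrow.
10. Farmer goes back to the west bank with the beetle.
11. Farmer goes to the east bank with the beetle and the toad.

11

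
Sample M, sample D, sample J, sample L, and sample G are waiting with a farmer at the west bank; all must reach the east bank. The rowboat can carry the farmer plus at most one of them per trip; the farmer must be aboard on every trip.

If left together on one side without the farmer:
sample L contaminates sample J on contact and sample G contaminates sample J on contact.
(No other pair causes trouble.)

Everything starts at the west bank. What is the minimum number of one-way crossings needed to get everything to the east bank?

Counting alone: the farmer can take at most 1 across per trip to the east bank, so moving all 5 needs at least 5 loaded trips out, with a return between consecutive ones — at least 9 crossings.
The safety rule pushes this higher. Following every safe sequence of crossings, the most of the 5 that can be at the east bank as the rowboat arrives there on crossing 9 is 4 — never all 5.
So no plan with fewer than 11 crossings exists, and this one achieves 11:
1. Farmer goes to the east bank with sample J.  [the west bank: sample D, sample G, sample L, sample M | the east bank: sample J]
2. Farmer goes back to the west bank alone.  [the west bank: sample D, sample G, sample L, sample M | the east bank: sample J]
3. Farmer goes to the east bank with sample M.  [the west bank: sample D, sample G, sample L | the east bank: sample J, sample M]
4. Farmer goes back to the west bank alone.  [the west bank: sample D, sample G, sample L | the east bank: sample J, sample M]
5. Farmer goes to the east bank with sample D.  [the west bank: sample G, sample L | the east bank: sample D, sample J, sample M]
6. Farmer goes back to the west bank alone.  [the west bank: sample G, sample L | the east bank: sample D, sample J, sample M]
7. Farmer goes to the east bank with sample L.  [the west bank: sample G | the east bank: sample D, sample J, sample L, sample M]
8. Farmer goes back to the west bank with sample J.  [the west bank: sample G, sample J | the east bank: sample D, sample L, sample M]
9. Farmer goes to the east bank with sample G.  [the west bank: sample J | the east bank: sample D, sample G, sample L, sample M]
10. Farmer goes back to the west bank alone.  [the west bank: sample J | the east bank: sample D, sample G, sample L, sample M]
11. Farmer goes to the east bank with sample J.  [the west bank: — | the east bank: sample D, sample G, sample J, sample L, sample M]

11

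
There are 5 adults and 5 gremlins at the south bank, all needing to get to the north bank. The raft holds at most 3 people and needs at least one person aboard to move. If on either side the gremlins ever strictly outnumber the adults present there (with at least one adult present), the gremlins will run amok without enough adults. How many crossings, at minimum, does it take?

Counting alone: each trip to the north bank takes at most 3 across and each return brings at least 1 back, so after t trips out (and t−1 returns) at most 3t − (t−1) of the 10 are across; that first reaches 10 at t = 5, so at least 9 crossings are needed.
The safety rule pushes this higher. Following every safe sequence of crossings, the most of the 10 that can be at the north bank as the raft arrives there on crossing 9 is 9 — never all 10.
So no plan with fewer than 11 crossings exists, and this one achieves 11:
1. 2 gremlins → the north bank.  (the south bank: 5A 3G; the north bank: 0A 2G)
2. 1 gremlin ← the south bank.  (the south bank: 5A 4G; the north bank: 0A 1G)
3. 3 gremlins → the north bank.  (the south bank: 5A 1G; the north bank: 0A 4G)
4. 1 gremlin ← the south bank.  (the south bank: 5A 2G; the north bank: 0A 3G)
5. 3 adults → the north bank.  (the south bank: 2A 2G; the north bank: 3A 3G)
6. 1 adult and 1 gremlin ← the south bank.  (the south bank: 3A 3G; the north bank: 2A 2G)
7. 3 adults → the north bank.  (the south bank: 0A 3G; the north bank: 5A 2G)
8. 1 gremlin ← the south bank.  (the south bank: 0A 4G; the north bank: 5A 1G)
9. 2 gremlins → the north bank.  (the south bank: 0A 2G; the north bank: 5A 3G)
10. 1 gremlin ← the south bank.  (the south bank: 0A 3G; the north bank: 5A 2G)
11. 3 gremlins → the north bank.  (the south bank: 0A 0G; the north bank: 5A 5G)

11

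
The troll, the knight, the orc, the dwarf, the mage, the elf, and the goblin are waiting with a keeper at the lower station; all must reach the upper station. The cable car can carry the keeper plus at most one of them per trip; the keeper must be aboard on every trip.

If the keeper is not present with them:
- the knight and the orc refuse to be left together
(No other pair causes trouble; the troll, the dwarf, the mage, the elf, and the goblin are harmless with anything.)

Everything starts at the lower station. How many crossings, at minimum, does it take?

13

Counting alone: the keeper can take at most 1 across per trip to the upper station, so moving all 7 needs at least 7 loaded trips out, with a return between consecutive ones — at least 13 crossings.
The plan below uses exactly 13 crossings, so it is optimal:
1. Keeper goes to the upper station with the knight.  [the lower station: the dwarf, the elf, the goblin, the mage, the orc, the troll | the upper station: the knight]
2. Keeper goes back to the lower station alone.  [the lower station: the dwarf, the elf, the goblin, the mage, the orc, the troll | the upper station: the knight]
3. Keeper goes to the upper station with the troll.  [the lower station: the dwarf, the elf, the goblin, the mage, the orc | the upper station: the knight, the troll]
4. Keeper goes back to the lower station alone.  [the lower station: the dwarf, the elf, the goblin, the mage, the orc | the upper station: the knight, the troll]
5. Keeper goes to the upper station with the dwarf.  [the lower station: the elf, the goblin, the mage, the orc | the upper station: the dwarf, the knight, the troll]
6. Keeper goes back to the lower station alone.  [the lower station: the elf, the goblin, the mage, the orc | the upper station: the dwarf, the knight, the troll]
7. Keeper goes to the upper station with the mage.  [the lower station: the elf, the goblin, the orc | the upper station: the dwarf, the knight, the mage, the troll]
8. Keeper goes back to the lower station alone.  [the lower station: the elf, the goblin, the orc | the upper station: the dwarf, the knight, the mage, the troll]
9. Keeper goes to the upper station with the elf.  [the lower station: the goblin, the orc | the upper station: the dwarf, the elf, the knight, the mage, the troll]
10. Keeper goes back to the lower station alone.  [the lower station: the goblin, the orc | the upper station: the dwarf, the elf, the knight, the mage, the troll]
11. Keeper goes to the upper station with the goblin.  [the lower station: the orc | the upper station: the dwarf, the elf, the goblin, the knight, the mage, the troll]
12. Keeper goes back to the lower station alone.  [the lower station: the orc | the upper station: the dwarf, the elf, the goblin, the knight, the mage, the troll]
13. Keeper goes to the upper station with the orc.  [the lower station: — | the upper station: the dwarf, the elf, the goblin, the knight, the mage, the orc, the troll]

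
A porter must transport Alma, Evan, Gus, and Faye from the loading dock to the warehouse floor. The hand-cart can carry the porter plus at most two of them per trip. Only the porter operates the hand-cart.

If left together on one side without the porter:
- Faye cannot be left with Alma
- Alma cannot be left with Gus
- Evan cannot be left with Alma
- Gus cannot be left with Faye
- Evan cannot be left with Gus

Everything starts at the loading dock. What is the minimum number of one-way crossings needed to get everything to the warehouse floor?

Counting alone: the porter can take at most 2 across per trip to the warehouse floor, so moving all 4 needs at least 2 loaded trips out, with a return between consecutive ones — at least 3 crossings.
The safety rule pushes this higher. Following every safe sequence of crossings, the most of the 4 that can be at the warehouse floor as the hand-cart arrives there on crossing 3 is 3 — never all 4.
So no plan with fewer than 5 crossings exists, and this one achieves 5:
1. Porter goes to the warehouse floor with Alma and Gus.
2. Porter goes back to the loading dock with Alma.
3. Porter goes to the warehouse floor with Evan and Faye.
4. Porter goes back to the loading dock with Gus.
5. Porter goes to the warehouse floor with Alma and Gus.

5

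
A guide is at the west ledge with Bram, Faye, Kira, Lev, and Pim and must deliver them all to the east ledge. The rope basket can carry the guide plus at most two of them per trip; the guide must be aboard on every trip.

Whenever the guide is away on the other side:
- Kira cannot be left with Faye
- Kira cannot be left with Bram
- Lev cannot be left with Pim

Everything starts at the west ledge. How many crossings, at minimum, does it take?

Counting alone: the guide can take at most 2 across per trip to the east ledge, so moving all 5 needs at least 3 loaded trips out, with a return between consecutive ones — at least 5 crossings.
The plan below uses exactly 5 crossings, so it is optimal:
1. Guide goes to the east ledge with Kira and Lev.  [the west ledge: Bram, Faye, Pim | the east ledge: Kira, Lev]
2. Guide goes back to the west ledge alone.  [the west ledge: Bram, Faye, Pim | the east ledge: Kira, Lev]
3. Guide goes to the east ledge with Bram and Faye.  [the west ledge: Pim | the east ledge: Bram, Faye, Kira, Lev]
4. Guide goes back to the west ledge with Kira.  [the west ledge: Kira, Pim | the east ledge: Bram, Faye, Lev]
5. Guide goes to the east ledge with Kira and Pim.  [the west ledge: — | the east ledge: Bram, Faye, Kira, Lev, Pim]

5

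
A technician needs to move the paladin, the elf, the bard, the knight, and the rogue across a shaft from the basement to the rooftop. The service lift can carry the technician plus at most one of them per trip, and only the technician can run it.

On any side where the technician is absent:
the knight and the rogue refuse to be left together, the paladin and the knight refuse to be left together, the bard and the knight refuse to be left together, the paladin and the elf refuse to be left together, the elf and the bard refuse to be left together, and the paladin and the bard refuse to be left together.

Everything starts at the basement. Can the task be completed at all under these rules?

No

Whatever the first load, the items left behind include a forbidden pair without the technician. No opening move is safe, so no plan exists.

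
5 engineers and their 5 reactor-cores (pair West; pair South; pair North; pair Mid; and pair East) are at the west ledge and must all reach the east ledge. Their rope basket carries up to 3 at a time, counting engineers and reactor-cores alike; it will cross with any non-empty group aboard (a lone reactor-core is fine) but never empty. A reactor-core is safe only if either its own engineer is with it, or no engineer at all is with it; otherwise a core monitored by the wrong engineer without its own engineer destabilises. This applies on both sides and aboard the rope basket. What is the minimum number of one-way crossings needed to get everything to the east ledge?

11

Counting alone: each trip to the east ledge takes at most 3 across and each return brings at least 1 back, so after t trips out (and t−1 returns) at most 3t − (t−1) of the 10 are across; that first reaches 10 at t = 5, so at least 9 crossings are needed.
The safety rule pushes this higher. Following every safe sequence of crossings, the most of the 10 that can be at the east ledge as the rope basket arrives there on crossing 9 is 9 — never all 10.
So no plan with fewer than 11 crossings exists, and this one achieves 11:
1. engineer West and reactor-core West cross → the east ledge.
2. engineer West crosses ← the west ledge.
3. reactor-core Mid, reactor-core North, and reactor-core South cross → the east ledge.
4. reactor-core West crosses ← the west ledge.
5. engineer Mid, engineer North, and engineer South cross → the east ledge.
6. engineer South and reactor-core South cross ← the west ledge.
7. engineer East, engineer South, and engineer West cross → the east ledge.
8. reactor-core North crosses ← the west ledge.
9. reactor-core South and reactor-core West cross → the east ledge.
10. reactor-core West crosses ← the west ledge.
11. reactor-core East, reactor-core North, and reactor-core West cross → the east ledge.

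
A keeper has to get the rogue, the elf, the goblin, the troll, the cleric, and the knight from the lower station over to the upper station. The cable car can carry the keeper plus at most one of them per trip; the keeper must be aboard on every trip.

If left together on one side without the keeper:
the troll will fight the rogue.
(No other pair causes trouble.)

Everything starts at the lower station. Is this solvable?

1. Keeper goes to the upper station with the rogue.
2. Keeper goes back to the lower station alone.
3. Keeper goes to the upper station with the elf.
4. Keeper goes back to the lower station alone.
5. Keeper goes to the upper station with the goblin.
6. Keeper goes back to the lower station alone.
7. Keeper goes to the upper station with the cleric.
8. Keeper goes back to the lower station alone.
9. Keeper goes to the upper station with the knight.
10. Keeper goes back to the lower station alone.
11. Keeper goes to the upper station with the troll.

Yes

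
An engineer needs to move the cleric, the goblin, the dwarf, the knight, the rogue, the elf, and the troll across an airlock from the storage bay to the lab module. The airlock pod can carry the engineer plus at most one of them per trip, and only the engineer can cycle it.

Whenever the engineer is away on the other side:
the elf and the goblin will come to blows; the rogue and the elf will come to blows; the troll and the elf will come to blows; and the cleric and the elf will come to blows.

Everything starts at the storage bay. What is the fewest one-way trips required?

Following every safe sequence of crossings from the start, the most of the 7 that can be at the lab module as the airlock pod arrives there on crossings 1, 3, 5, 7 is 1, 2, 3, 4 respectively; the best ever achieved is 4 of 7.
From crossing 9 on, no configuration arises that was not already reachable earlier: only 44 distinct safe configurations (who is on which side, and where the airlock pod is) can ever be reached, none of them has everyone across, and every continuation just revisits them. So no valid plan exists.

impossible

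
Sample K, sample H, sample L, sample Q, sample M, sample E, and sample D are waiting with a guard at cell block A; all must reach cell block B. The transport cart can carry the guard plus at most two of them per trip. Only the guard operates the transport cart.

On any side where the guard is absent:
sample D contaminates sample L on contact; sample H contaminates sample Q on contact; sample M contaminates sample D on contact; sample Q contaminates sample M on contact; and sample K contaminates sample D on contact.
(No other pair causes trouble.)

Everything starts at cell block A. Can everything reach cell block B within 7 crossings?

No

Counting alone: the guard can take at most 2 across per trip to cell block B, so moving all 7 needs at least 4 loaded trips out, with a return between consecutive ones — at least 7 crossings.
The safety rule pushes this higher. Following every safe sequence of crossings, the most of the 7 that can be at cell block B as the transport cart arrives there on crossing 7 is 6 — never all 7.
So the move cannot be finished within 7 crossings. (The shortest complete plan takes 9:)
1. Guard goes to cell block B with sample D and sample Q.
2. Guard goes back to cell block A alone.
3. Guard goes to cell block B with sample K.
4. Guard goes back to cell block A with sample D.
5. Guard goes to cell block B with sample L and sample M.
6. Guard goes back to cell block A with sample Q.
7. Guard goes to cell block B with sample E and sample H.
8. Guard goes back to cell block A alone.
9. Guard goes to cell block B with sample D and sample Q.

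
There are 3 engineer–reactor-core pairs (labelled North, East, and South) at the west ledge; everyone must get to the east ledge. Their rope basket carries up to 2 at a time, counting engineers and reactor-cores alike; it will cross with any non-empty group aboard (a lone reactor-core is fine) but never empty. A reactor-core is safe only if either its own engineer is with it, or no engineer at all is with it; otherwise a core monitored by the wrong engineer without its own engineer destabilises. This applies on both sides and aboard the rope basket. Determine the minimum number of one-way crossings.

11

Counting alone: each trip to the east ledge takes at most 2 across and each return brings at least 1 back, so after t trips out (and t−1 returns) at most 2t − (t−1) of the 6 are across; that first reaches 6 at t = 5, so at least 9 crossings are needed.
The safety rule pushes this higher. Following every safe sequence of crossings, the most of the 6 that can be at the east ledge as the rope basket arrives there on crossing 9 is 5 — never all 6.
So no plan with fewer than 11 crossings exists, and this one achieves 11:
1. engineer North and reactor-core North cross → the east ledge.
2. engineer North crosses ← the west ledge.
3. reactor-core East and reactor-core South cross → the east ledge.
4. reactor-core North crosses ← the west ledge.
5. engineer East and engineer South cross → the east ledge.
6. engineer East and reactor-core East cross ← the west ledge.
7. engineer East and engineer North cross → the east ledge.
8. reactor-core South crosses ← the west ledge.
9. reactor-core East and reactor-core North cross → the east ledge.
10. engineer South crosses ← the west ledge.
11. engineer South and reactor-core South cross → the east ledge.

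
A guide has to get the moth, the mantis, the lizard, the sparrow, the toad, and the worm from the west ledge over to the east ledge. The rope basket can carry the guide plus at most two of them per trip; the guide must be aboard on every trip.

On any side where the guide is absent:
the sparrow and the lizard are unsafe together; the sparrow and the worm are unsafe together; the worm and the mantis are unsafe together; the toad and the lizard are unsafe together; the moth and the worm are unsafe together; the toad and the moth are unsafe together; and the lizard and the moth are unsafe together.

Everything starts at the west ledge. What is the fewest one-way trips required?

Whatever the first load, the items left behind include a forbidden pair without the guide. No opening move is safe, so no plan exists.

impossible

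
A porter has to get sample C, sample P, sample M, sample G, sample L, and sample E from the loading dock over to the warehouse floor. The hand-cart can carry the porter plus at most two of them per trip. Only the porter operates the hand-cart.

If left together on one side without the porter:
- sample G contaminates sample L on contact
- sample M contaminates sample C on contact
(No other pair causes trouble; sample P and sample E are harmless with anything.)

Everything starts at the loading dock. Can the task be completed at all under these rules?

1. Porter goes to the warehouse floor with sample C and sample G.
2. Porter goes back to the loading dock alone.
3. Porter goes to the warehouse floor with sample E and sample P.
4. Porter goes back to the loading dock alone.
5. Porter goes to the warehouse floor with sample L and sample M.

Yes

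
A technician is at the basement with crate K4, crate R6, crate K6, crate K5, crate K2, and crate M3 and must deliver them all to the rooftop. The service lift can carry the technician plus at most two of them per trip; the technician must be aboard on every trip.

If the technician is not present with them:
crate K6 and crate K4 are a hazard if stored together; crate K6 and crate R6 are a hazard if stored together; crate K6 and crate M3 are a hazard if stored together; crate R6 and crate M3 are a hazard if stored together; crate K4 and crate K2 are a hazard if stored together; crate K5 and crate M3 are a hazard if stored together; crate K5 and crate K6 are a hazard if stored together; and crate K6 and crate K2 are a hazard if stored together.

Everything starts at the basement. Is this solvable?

Whatever the first load, the items left behind include a forbidden pair without the technician. No opening move is safe, so no plan exists.

No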